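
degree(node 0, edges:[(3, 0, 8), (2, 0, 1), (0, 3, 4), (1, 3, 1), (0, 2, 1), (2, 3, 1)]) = 4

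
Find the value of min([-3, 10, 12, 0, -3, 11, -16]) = -16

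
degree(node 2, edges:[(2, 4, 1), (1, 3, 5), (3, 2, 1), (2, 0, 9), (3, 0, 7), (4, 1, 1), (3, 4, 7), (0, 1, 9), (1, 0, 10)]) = incident: (2,4), (3,2), (2,0)
= 3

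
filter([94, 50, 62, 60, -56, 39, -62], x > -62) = keep x where x > -62: 94✓, 50✓, 62✓, 60✓, -56✓, 39✓, -62✗
= [94, 50, 62, 60, -56, 39]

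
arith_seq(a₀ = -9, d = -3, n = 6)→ [-9, -12, -15, -18, -21, -24]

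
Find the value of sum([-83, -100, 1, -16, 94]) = -104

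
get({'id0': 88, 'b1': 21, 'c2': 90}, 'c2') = 90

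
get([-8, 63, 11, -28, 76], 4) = 76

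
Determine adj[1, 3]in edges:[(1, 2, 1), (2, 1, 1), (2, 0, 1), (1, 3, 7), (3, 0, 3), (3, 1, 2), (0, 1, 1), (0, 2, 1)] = 7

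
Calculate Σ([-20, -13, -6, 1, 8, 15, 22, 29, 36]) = (-20) + (-13) + (-6) + 1 + 8 + 15 + 22 + 29 + 36
= 72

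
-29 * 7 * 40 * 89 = -722680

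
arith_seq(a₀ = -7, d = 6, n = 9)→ [-7, -1, 5, 11, 17, 23, 29, 35, 41]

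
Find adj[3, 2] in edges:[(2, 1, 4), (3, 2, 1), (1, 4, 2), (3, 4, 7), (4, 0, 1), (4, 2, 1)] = 1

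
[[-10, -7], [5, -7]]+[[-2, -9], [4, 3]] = [[-12, -16], [9, -4]]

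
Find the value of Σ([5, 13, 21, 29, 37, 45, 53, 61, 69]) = 5 + 13 + 21 + 29 + 37 + 45 + 53 + 61 + 69
= 333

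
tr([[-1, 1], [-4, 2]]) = 1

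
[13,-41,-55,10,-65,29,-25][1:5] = [-41, -55, 10, -65]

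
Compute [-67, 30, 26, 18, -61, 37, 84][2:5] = [26, 18, -61]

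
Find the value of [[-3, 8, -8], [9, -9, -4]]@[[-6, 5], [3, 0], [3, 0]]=[[18, -15], [-93, 45]]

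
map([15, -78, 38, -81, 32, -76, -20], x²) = (15)²=225, (-78)²=6084, (38)²=1444, (-81)²=6561, (32)²=1024, (-76)²=5776, (-20)²=400
= [225, 6084, 1444, 6561, 1024, 5776, 400]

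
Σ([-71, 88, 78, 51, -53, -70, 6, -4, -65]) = -40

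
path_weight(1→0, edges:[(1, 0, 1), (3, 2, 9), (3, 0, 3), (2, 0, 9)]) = w(1→0)=1
= 1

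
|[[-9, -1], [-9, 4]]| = (-9)*(4) - (-1)*(-9)
= -45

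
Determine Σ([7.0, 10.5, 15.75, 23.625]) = 7.0 + 10.5 + 15.75 + 23.625
= 56.875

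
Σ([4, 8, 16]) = 4 + 8 + 16
= 28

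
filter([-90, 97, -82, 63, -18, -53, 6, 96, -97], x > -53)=keep x where x > -53: -90✗, 97✓, -82✗, 63✓, -18✓, -53✗, 6✓, 96✓, -97✗
= [97, 63, -18, 6, 96]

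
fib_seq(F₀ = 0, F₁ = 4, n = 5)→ F_2 = F_1 + F_0 = 4
F_3 = F_2 + F_1 = 8
F_4 = F_3 + F_2 = 12
= [0, 4, 4, 8, 12]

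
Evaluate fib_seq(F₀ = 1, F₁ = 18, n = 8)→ [1, 18, 19, 37, 56, 93, 149, 242]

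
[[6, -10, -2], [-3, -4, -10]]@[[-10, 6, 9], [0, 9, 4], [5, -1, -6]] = C[0][0] = (6)*(-10) + (-10)*(0) + (-2)*(5) = -70
C[0][1] = (6)*(6) + (-10)*(9) + (-2)*(-1) = -52
C[0][2] = (6)*(9) + (-10)*(4) + (-2)*(-6) = 26
C[1][0] = (-3)*(-10) + (-4)*(0) + (-10)*(5) = -20
C[1][1] = (-3)*(6) + (-4)*(9) + (-10)*(-1) = -44
C[1][2] = (-3)*(9) + (-4)*(4) + (-10)*(-6) = 17
= [[-70, -52, 26], [-20, -44, 17]]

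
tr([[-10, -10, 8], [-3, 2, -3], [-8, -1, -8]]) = diagonal: (-10) + 2 + (-8)
= -16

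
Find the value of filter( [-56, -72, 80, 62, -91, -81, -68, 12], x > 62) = [80]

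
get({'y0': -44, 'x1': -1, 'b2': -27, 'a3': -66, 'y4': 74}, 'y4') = 74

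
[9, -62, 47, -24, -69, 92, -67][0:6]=[9, -62, 47, -24, -69, 92]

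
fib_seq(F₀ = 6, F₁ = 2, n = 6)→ F_2 = F_1 + F_0 = 8
F_3 = F_2 + F_1 = 10
F_4 = F_3 + F_2 = 18
...
= [6, 2, 8, 10, 18, 28]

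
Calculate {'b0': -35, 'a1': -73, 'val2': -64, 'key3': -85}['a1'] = -73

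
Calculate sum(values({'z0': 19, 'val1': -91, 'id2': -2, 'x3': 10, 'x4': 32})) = 19 + (-91) + (-2) + 10 + 32
= -32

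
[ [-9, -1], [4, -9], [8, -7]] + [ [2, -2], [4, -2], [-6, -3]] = [[-7, -3], [8, -11], [2, -10]]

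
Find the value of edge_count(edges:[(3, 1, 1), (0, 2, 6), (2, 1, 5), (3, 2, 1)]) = 4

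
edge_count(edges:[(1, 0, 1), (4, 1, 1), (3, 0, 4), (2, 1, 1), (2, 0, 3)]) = 5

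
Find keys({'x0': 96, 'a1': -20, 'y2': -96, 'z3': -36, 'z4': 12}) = ['x0', 'a1', 'y2', 'z3', 'z4']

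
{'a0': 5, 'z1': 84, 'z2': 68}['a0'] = 5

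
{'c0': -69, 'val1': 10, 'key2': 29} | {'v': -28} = {'c0': -69, 'val1': 10, 'key2': 29, 'v': -28}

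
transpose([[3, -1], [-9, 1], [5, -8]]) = [[3, -9, 5], [-1, 1, -8]]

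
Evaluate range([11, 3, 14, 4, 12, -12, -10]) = 26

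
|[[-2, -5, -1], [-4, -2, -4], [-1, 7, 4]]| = -110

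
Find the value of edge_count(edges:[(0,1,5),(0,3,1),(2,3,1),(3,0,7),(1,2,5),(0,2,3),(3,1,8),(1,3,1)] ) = 8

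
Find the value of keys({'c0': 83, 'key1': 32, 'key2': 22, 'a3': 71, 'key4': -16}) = ['c0', 'key1', 'key2', 'a3', 'key4']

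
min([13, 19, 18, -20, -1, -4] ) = -20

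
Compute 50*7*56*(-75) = -1470000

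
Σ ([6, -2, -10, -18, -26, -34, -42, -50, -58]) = 6 + (-2) + (-10) + (-18) + (-26) + (-34) + (-42) + (-50) + (-58)
= -234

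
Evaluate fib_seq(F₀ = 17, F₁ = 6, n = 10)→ F_2 = F_1 + F_0 = 23
F_3 = F_2 + F_1 = 29
F_4 = F_3 + F_2 = 52
...
= [17, 6, 23, 29, 52, 81, 133, 214, 347, 561]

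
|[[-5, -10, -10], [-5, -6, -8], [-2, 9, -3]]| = 110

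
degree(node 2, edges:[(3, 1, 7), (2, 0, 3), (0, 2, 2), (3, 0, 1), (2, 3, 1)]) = 3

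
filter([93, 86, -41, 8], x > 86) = [93]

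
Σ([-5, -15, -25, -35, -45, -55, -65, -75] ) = (-5) + (-15) + (-25) + (-35) + (-45) + (-55) + (-65) + (-75)
= -320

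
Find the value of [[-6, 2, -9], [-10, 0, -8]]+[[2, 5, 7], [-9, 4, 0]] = [[-4, 7, -2], [-19, 4, -8]]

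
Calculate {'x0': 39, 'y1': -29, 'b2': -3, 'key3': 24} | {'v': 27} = {'x0': 39, 'y1': -29, 'b2': -3, 'key3': 24, 'v': 27}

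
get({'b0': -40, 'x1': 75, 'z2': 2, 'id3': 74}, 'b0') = -40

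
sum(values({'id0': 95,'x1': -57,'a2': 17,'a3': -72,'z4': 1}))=-16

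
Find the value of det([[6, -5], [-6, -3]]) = -48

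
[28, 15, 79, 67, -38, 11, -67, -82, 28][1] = 15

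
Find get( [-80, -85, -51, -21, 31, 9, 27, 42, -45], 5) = 9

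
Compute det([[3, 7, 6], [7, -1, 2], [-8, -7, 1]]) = (1)*(3)*det([[-1, 2], [-7, 1]]) + (-1)*(7)*det([[7, 2], [-8, 1]]) + (1)*(6)*det([[7, -1], [-8, -7]])
= 39 + -161 + -342
= -464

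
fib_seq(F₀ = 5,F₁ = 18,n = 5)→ [5, 18, 23, 41, 64]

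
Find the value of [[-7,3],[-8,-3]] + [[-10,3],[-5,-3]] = [[-17, 6], [-13, -6]]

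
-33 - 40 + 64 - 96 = -105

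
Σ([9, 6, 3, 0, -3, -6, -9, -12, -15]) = 9 + 6 + 3 + 0 + (-3) + (-6) + (-9) + (-12) + (-15)
= -27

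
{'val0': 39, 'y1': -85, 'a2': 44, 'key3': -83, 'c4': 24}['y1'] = -85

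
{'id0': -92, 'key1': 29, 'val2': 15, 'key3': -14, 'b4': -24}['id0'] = -92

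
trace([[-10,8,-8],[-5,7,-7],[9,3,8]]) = diagonal: (-10) + 7 + 8
= 5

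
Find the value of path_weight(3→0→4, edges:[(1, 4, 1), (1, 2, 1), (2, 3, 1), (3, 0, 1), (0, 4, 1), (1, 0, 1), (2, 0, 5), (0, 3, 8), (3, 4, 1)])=w(3→0)=1 + w(0→4)=1
= 2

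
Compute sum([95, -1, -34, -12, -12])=36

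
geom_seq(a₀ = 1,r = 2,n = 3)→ [1, 2, 4]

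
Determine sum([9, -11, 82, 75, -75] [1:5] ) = slice → [-11, 82, 75, -75]
(-11) + 82 + 75 + (-75)
= 71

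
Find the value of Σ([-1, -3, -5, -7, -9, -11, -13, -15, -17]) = (-1) + (-3) + (-5) + (-7) + (-9) + (-11) + (-13) + (-15) + (-17)
= -81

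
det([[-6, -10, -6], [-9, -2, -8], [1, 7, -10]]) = 890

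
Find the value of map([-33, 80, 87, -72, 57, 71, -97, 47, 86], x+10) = -33+10=-23, 80+10=90, 87+10=97, -72+10=-62, 57+10=67, 71+10=81, -97+10=-87, 47+10=57, 86+10=96
= [-23, 90, 97, -62, 67, 81, -87, 57, 96]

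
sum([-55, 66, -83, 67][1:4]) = 50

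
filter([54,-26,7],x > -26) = [54, 7]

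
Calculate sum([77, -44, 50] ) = 83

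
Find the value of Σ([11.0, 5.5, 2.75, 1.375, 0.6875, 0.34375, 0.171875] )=11.0 + 5.5 + 2.75 + 1.375 + 0.6875 + 0.34375 + 0.171875
= 21.828125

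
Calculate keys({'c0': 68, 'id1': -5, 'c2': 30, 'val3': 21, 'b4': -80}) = ['c0', 'id1', 'c2', 'val3', 'b4']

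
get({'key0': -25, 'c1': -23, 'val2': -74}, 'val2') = -74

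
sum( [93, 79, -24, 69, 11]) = 228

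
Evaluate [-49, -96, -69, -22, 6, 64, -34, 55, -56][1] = -96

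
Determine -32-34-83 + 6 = -143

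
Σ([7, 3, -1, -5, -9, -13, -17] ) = 7 + 3 + (-1) + (-5) + (-9) + (-13) + (-17)
= -35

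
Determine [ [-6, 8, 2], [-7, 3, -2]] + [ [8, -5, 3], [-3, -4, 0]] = [[2, 3, 5], [-10, -1, -2]]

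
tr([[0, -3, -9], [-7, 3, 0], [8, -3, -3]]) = 0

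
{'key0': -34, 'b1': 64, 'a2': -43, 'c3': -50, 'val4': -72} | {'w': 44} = {'key0': -34, 'b1': 64, 'a2': -43, 'c3': -50, 'val4': -72, 'w': 44}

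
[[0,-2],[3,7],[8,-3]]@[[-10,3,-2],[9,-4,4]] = [[-18, 8, -8], [33, -19, 22], [-107, 36, -28]]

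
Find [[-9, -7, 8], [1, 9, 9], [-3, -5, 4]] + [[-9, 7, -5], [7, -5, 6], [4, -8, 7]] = [[-18, 0, 3], [8, 4, 15], [1, -13, 11]]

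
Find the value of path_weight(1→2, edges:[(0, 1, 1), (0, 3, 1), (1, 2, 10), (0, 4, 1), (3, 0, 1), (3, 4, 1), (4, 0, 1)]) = 10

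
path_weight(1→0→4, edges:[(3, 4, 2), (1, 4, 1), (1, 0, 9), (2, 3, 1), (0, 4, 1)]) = w(1→0)=9 + w(0→4)=1
= 10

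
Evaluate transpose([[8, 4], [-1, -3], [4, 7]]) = [[8, -1, 4], [4, -3, 7]]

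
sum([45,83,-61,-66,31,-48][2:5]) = slice → [-61, -66, 31]
(-61) + (-66) + 31
= -96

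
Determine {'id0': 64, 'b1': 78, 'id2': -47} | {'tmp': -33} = {'id0': 64, 'b1': 78, 'id2': -47, 'tmp': -33}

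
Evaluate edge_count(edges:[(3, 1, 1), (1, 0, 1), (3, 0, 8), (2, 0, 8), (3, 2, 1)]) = 5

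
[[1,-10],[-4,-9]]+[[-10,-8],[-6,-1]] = [[-9, -18], [-10, -10]]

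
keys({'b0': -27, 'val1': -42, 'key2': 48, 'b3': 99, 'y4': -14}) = ['b0', 'val1', 'key2', 'b3', 'y4']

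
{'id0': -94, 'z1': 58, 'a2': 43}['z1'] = 58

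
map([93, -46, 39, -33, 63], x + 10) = 93+10=103, -46+10=-36, 39+10=49, -33+10=-23, 63+10=73
= [103, -36, 49, -23, 73]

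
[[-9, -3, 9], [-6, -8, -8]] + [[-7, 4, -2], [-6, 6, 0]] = [[-16, 1, 7], [-12, -2, -8]]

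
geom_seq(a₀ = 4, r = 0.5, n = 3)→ [4.0, 2.0, 1.0]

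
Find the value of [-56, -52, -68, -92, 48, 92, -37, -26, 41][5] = 92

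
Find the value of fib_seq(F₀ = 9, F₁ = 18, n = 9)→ F_2 = F_1 + F_0 = 27
F_3 = F_2 + F_1 = 45
F_4 = F_3 + F_2 = 72
...
= [9, 18, 27, 45, 72, 117, 189, 306, 495]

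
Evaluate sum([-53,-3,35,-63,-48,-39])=-171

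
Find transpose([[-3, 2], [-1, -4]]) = [[-3, -1], [2, -4]]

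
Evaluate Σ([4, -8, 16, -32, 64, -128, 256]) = 172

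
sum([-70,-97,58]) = -109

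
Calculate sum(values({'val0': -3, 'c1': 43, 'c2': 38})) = 78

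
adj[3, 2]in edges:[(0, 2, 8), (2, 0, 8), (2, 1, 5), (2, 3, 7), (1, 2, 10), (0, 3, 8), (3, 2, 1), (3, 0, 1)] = 1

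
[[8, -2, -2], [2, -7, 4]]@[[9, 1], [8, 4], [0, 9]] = C[0][0] = (8)*(9) + (-2)*(8) + (-2)*(0) = 56
C[0][1] = (8)*(1) + (-2)*(4) + (-2)*(9) = -18
C[1][0] = (2)*(9) + (-7)*(8) + (4)*(0) = -38
C[1][1] = (2)*(1) + (-7)*(4) + (4)*(9) = 10
= [[56, -18], [-38, 10]]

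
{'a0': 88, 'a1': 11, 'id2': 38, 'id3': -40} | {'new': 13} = {'a0': 88, 'a1': 11, 'id2': 38, 'id3': -40, 'new': 13}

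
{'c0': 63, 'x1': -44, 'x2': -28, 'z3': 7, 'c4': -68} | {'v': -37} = {'c0': 63, 'x1': -44, 'x2': -28, 'z3': 7, 'c4': -68, 'v': -37}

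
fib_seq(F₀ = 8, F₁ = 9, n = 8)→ F_2 = F_1 + F_0 = 17
F_3 = F_2 + F_1 = 26
F_4 = F_3 + F_2 = 43
...
= [8, 9, 17, 26, 43, 69, 112, 181]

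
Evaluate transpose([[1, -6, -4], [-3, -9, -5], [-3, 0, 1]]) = [[1, -3, -3], [-6, -9, 0], [-4, -5, 1]]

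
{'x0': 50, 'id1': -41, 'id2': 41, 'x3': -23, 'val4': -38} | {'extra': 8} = {'x0': 50, 'id1': -41, 'id2': 41, 'x3': -23, 'val4': -38, 'extra': 8}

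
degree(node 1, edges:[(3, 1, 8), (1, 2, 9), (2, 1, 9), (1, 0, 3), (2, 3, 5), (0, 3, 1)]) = incident: (3,1), (1,2), (2,1), (1,0)
= 4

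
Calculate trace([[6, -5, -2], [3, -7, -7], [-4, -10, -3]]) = -4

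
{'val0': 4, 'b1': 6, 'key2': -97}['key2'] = -97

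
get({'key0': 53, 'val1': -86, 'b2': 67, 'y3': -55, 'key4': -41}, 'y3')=-55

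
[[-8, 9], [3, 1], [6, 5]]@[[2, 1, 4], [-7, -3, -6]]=[[-79, -35, -86], [-1, 0, 6], [-23, -9, -6]]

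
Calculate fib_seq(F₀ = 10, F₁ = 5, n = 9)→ F_2 = F_1 + F_0 = 15
F_3 = F_2 + F_1 = 20
F_4 = F_3 + F_2 = 35
...
= [10, 5, 15, 20, 35, 55, 90, 145, 235]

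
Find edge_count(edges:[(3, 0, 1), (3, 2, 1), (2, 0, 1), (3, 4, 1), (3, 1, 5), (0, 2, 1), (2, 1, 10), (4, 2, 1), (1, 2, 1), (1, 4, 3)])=10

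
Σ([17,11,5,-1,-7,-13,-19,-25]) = -32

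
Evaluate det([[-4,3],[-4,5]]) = (-4)*(5) - (3)*(-4)
= -8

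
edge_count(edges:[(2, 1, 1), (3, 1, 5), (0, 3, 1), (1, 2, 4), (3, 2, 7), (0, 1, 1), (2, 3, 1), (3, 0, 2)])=8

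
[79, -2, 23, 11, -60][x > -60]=[79, -2, 23, 11]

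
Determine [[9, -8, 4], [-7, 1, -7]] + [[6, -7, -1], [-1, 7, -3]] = [[15, -15, 3], [-8, 8, -10]]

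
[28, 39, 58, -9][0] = 28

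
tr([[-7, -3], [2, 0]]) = -7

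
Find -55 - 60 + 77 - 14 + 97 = 45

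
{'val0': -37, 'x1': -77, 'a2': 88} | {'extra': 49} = {'val0': -37, 'x1': -77, 'a2': 88, 'extra': 49}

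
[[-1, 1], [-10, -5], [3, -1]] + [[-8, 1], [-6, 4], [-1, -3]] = [[-9, 2], [-16, -1], [2, -4]]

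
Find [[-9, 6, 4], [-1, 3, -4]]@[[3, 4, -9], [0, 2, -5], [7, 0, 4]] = [[1, -24, 67], [-31, 2, -22]]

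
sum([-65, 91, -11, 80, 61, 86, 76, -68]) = (-65) + 91 + (-11) + 80 + 61 + 86 + 76 + (-68)
= 250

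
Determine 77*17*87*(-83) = -9452289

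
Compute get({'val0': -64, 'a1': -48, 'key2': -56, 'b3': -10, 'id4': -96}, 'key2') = -56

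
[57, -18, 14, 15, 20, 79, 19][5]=79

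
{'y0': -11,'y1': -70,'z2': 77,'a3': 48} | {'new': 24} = {'y0': -11, 'y1': -70, 'z2': 77, 'a3': 48, 'new': 24}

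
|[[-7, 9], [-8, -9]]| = 135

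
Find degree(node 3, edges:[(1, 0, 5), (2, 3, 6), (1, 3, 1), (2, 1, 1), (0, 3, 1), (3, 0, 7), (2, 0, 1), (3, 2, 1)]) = incident: (2,3), (1,3), (0,3), (3,0), (3,2)
= 5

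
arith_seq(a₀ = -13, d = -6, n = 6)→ a_0 = -13 + 0*-6 = -13
a_1 = -13 + 1*-6 = -19
a_2 = -13 + 2*-6 = -25
...
= [-13, -19, -25, -31, -37, -43]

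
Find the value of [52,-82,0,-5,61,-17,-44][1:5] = [-82, 0, -5, 61]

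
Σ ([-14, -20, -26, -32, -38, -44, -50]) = -224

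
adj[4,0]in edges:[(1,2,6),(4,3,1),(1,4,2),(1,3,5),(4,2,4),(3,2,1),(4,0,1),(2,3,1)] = 1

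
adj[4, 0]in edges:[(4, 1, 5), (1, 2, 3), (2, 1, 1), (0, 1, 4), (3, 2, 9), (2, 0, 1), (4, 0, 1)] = 1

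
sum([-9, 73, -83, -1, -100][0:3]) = -19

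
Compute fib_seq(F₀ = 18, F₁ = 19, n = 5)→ F_2 = F_1 + F_0 = 37
F_3 = F_2 + F_1 = 56
F_4 = F_3 + F_2 = 93
= [18, 19, 37, 56, 93]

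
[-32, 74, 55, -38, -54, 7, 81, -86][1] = 74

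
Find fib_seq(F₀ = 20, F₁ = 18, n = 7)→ F_2 = F_1 + F_0 = 38
F_3 = F_2 + F_1 = 56
F_4 = F_3 + F_2 = 94
...
= [20, 18, 38, 56, 94, 150, 244]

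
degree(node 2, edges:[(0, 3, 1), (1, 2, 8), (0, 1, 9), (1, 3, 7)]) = 1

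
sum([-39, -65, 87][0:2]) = slice → [-39, -65]
(-39) + (-65)
= -104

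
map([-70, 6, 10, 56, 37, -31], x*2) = [-140, 12, 20, 112, 74, -62]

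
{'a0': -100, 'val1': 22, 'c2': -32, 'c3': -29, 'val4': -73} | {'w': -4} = {'a0': -100, 'val1': 22, 'c2': -32, 'c3': -29, 'val4': -73, 'w': -4}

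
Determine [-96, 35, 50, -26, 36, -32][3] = -26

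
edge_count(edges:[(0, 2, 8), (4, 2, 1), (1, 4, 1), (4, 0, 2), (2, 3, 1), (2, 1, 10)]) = 6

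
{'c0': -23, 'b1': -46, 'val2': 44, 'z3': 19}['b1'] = -46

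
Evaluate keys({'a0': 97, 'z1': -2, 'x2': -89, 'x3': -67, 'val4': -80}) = ['a0', 'z1', 'x2', 'x3', 'val4']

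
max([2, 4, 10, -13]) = 10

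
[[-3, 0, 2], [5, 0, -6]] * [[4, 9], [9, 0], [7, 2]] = [[2, -23], [-22, 33]]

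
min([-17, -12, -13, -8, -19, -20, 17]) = -20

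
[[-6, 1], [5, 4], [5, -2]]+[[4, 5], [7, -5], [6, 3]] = [[-2, 6], [12, -1], [11, 1]]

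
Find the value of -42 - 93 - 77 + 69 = -143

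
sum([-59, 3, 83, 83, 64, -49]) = (-59) + 3 + 83 + 83 + 64 + (-49)
= 125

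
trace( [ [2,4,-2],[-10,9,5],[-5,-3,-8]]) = diagonal: 2 + 9 + (-8)
= 3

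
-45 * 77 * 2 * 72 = -498960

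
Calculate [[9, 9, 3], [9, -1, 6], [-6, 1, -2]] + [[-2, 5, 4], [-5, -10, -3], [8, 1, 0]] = [[7, 14, 7], [4, -11, 3], [2, 2, -2]]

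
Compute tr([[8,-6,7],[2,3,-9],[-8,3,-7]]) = diagonal: 8 + 3 + (-7)
= 4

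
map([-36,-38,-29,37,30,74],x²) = (-36)²=1296, (-38)²=1444, (-29)²=841, (37)²=1369, (30)²=900, (74)²=5476
= [1296, 1444, 841, 1369, 900, 5476]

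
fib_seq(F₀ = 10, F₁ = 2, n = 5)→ F_2 = F_1 + F_0 = 12
F_3 = F_2 + F_1 = 14
F_4 = F_3 + F_2 = 26
= [10, 2, 12, 14, 26]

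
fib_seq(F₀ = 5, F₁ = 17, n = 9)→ F_2 = F_1 + F_0 = 22
F_3 = F_2 + F_1 = 39
F_4 = F_3 + F_2 = 61
...
= [5, 17, 22, 39, 61, 100, 161, 261, 422]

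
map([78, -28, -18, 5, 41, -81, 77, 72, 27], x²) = [6084, 784, 324, 25, 1681, 6561, 5929, 5184, 729]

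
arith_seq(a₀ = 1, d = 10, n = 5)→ a_0 = 1 + 0*10 = 1
a_1 = 1 + 1*10 = 11
a_2 = 1 + 2*10 = 21
...
= [1, 11, 21, 31, 41]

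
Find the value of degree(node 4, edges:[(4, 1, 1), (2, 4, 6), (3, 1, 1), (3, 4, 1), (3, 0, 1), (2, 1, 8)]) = 3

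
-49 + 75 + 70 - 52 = 44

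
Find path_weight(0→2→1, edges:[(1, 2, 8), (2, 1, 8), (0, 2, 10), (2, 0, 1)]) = w(0→2)=10 + w(2→1)=8
= 18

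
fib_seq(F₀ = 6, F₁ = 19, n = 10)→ [6, 19, 25, 44, 69, 113, 182, 295, 477, 772]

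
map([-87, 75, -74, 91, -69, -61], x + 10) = -87+10=-77, 75+10=85, -74+10=-64, 91+10=101, -69+10=-59, -61+10=-51
= [-77, 85, -64, 101, -59, -51]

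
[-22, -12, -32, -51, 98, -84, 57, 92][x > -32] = keep x where x > -32: -22✓, -12✓, -32✗, -51✗, 98✓, -84✗, 57✓, 92✓
= [-22, -12, 98, 57, 92]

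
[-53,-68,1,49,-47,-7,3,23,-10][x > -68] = keep x where x > -68: -53✓, -68✗, 1✓, 49✓, -47✓, -7✓, 3✓, 23✓, -10✓
= [-53, 1, 49, -47, -7, 3, 23, -10]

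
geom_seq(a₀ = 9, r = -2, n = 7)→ a_0 = 9*(-2)^0 = 9
a_1 = 9*(-2)^1 = -18
a_2 = 9*(-2)^2 = 36
...
= [9, -18, 36, -72, 144, -288, 576]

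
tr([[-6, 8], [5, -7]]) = diagonal: (-6) + (-7)
= -13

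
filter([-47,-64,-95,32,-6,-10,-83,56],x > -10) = keep x where x > -10: -47✗, -64✗, -95✗, 32✓, -6✓, -10✗, -83✗, 56✓
= [32, -6, 56]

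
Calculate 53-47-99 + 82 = -11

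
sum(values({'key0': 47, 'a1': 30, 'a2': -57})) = 20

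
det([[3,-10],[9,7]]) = (3)*(7) - (-10)*(9)
= 111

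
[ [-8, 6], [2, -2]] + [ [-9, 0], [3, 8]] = [[-17, 6], [5, 6]]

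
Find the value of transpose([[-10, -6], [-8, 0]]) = [[-10, -8], [-6, 0]]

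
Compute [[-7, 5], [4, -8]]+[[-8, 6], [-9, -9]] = [[-15, 11], [-5, -17]]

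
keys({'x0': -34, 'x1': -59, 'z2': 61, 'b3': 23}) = ['x0', 'x1', 'z2', 'b3']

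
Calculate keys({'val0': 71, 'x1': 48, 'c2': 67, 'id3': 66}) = ['val0', 'x1', 'c2', 'id3']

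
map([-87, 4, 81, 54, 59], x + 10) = -87+10=-77, 4+10=14, 81+10=91, 54+10=64, 59+10=69
= [-77, 14, 91, 64, 69]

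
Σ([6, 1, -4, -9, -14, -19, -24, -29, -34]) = 6 + 1 + (-4) + (-9) + (-14) + (-19) + (-24) + (-29) + (-34)
= -126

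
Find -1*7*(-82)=574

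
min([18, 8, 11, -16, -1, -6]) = -16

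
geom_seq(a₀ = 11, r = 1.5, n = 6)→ [11.0, 16.5, 24.75, 37.125, 55.6875, 83.53125]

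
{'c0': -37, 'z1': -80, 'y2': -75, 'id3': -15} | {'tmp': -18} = {'c0': -37, 'z1': -80, 'y2': -75, 'id3': -15, 'tmp': -18}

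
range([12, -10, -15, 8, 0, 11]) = 27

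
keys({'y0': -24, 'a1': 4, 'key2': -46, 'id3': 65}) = ['y0', 'a1', 'key2', 'id3']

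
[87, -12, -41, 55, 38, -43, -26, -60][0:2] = [87, -12]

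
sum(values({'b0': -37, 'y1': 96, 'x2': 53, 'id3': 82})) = (-37) + 96 + 53 + 82
= 194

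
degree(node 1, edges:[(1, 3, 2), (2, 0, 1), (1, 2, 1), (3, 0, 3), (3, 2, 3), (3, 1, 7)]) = 3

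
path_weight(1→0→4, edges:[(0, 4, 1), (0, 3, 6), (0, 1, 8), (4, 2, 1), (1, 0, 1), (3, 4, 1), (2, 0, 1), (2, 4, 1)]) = w(1→0)=1 + w(0→4)=1
= 2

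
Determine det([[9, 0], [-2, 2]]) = (9)*(2) - (0)*(-2)
= 18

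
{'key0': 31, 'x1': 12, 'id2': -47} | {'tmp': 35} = {'key0': 31, 'x1': 12, 'id2': -47, 'tmp': 35}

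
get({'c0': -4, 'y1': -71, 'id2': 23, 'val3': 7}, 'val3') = 7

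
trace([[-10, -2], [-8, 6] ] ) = -4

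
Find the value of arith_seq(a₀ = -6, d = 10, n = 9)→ a_0 = -6 + 0*10 = -6
a_1 = -6 + 1*10 = 4
a_2 = -6 + 2*10 = 14
...
= [-6, 4, 14, 24, 34, 44, 54, 64, 74]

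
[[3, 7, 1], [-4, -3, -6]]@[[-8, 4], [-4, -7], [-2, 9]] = C[0][0] = (3)*(-8) + (7)*(-4) + (1)*(-2) = -54
C[0][1] = (3)*(4) + (7)*(-7) + (1)*(9) = -28
C[1][0] = (-4)*(-8) + (-3)*(-4) + (-6)*(-2) = 56
C[1][1] = (-4)*(4) + (-3)*(-7) + (-6)*(9) = -49
= [[-54, -28], [56, -49]]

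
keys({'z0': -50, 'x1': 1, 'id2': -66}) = ['z0', 'x1', 'id2']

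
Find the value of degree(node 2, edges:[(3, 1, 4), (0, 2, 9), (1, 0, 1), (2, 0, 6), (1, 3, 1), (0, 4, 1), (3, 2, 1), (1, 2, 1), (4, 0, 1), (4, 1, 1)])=4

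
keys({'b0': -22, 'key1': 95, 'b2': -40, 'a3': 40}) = ['b0', 'key1', 'b2', 'a3']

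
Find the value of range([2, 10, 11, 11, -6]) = 17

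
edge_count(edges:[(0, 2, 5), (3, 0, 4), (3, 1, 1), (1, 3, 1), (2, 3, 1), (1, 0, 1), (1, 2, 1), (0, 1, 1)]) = 8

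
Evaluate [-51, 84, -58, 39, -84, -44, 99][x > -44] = [84, 39, 99]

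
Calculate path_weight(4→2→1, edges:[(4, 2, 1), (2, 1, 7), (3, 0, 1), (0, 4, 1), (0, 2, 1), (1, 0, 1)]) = 8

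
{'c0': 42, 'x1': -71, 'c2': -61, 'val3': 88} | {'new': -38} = {'c0': 42, 'x1': -71, 'c2': -61, 'val3': 88, 'new': -38}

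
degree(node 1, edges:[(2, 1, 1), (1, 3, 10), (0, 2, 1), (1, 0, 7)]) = incident: (2,1), (1,3), (1,0)
= 3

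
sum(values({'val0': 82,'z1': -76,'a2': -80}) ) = -74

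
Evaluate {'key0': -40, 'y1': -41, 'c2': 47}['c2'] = 47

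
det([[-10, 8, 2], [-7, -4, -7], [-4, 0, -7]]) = (1)*(-10)*det([[-4, -7], [0, -7]]) + (-1)*(8)*det([[-7, -7], [-4, -7]]) + (1)*(2)*det([[-7, -4], [-4, 0]])
= -280 + -168 + -32
= -480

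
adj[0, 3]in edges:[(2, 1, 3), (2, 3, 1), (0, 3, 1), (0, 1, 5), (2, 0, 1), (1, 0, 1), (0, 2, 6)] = 1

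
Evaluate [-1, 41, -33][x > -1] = keep x where x > -1: -1✗, 41✓, -33✗
= [41]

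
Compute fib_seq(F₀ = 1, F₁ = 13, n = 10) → [1, 13, 14, 27, 41, 68, 109, 177, 286, 463]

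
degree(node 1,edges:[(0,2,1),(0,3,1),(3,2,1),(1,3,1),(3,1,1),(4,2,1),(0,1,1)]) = 3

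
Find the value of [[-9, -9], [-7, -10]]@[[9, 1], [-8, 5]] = [[-9, -54], [17, -57]]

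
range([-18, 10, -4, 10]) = 28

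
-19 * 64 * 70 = -85120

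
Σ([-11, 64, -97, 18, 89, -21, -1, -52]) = (-11) + 64 + (-97) + 18 + 89 + (-21) + (-1) + (-52)
= -11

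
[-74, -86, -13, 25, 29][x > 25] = [29]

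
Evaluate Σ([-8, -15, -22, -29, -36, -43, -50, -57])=-260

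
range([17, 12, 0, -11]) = 28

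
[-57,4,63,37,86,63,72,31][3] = 37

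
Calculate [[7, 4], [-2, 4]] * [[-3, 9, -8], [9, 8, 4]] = C[0][0] = (7)*(-3) + (4)*(9) = 15
C[0][1] = (7)*(9) + (4)*(8) = 95
C[0][2] = (7)*(-8) + (4)*(4) = -40
C[1][0] = (-2)*(-3) + (4)*(9) = 42
C[1][1] = (-2)*(9) + (4)*(8) = 14
C[1][2] = (-2)*(-8) + (4)*(4) = 32
= [[15, 95, -40], [42, 14, 32]]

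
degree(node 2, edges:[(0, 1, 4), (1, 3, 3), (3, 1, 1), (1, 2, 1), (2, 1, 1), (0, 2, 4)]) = incident: (1,2), (2,1), (0,2)
= 3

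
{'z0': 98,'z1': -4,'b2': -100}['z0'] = 98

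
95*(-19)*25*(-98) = 4422250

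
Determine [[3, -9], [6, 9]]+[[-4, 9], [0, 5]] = [[-1, 0], [6, 14]]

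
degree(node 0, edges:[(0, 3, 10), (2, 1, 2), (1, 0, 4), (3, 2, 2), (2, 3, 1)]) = incident: (0,3), (1,0)
= 2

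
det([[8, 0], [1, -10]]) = -80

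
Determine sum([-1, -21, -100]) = (-1) + (-21) + (-100)
= -122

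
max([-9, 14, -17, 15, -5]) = 15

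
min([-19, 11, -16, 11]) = -19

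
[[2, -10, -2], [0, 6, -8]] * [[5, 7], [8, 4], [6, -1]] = [[-82, -24], [0, 32]]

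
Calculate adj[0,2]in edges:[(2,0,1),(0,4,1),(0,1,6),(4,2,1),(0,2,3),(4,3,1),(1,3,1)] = 3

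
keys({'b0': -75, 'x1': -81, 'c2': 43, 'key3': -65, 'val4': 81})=['b0', 'x1', 'c2', 'key3', 'val4']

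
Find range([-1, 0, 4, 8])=9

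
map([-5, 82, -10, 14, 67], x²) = [25, 6724, 100, 196, 4489]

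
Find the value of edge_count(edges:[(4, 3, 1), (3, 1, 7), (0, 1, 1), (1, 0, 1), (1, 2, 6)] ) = 5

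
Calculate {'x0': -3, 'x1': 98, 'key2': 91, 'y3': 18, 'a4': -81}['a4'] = -81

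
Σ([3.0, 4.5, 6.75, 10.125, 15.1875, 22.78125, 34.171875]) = 96.515625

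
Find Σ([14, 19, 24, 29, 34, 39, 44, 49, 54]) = 14 + 19 + 24 + 29 + 34 + 39 + 44 + 49 + 54
= 306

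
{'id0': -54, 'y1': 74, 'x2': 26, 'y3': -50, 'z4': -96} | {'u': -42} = {'id0': -54, 'y1': 74, 'x2': 26, 'y3': -50, 'z4': -96, 'u': -42}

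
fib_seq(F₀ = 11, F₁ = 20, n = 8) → [11, 20, 31, 51, 82, 133, 215, 348]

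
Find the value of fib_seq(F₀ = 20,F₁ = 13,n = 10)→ [20, 13, 33, 46, 79, 125, 204, 329, 533, 862]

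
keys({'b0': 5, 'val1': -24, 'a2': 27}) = ['b0', 'val1', 'a2']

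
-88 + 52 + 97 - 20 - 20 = 21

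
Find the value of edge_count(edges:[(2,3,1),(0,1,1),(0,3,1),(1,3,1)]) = 4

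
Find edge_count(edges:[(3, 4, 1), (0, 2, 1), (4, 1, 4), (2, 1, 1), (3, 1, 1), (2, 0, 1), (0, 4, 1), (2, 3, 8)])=8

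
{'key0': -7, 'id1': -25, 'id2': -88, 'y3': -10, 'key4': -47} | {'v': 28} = {'key0': -7, 'id1': -25, 'id2': -88, 'y3': -10, 'key4': -47, 'v': 28}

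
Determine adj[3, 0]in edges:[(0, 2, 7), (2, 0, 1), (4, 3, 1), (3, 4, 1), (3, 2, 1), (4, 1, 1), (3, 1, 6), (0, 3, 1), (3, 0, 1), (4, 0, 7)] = 1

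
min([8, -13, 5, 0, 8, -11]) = -13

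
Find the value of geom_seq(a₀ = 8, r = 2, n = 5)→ a_0 = 8*2^0 = 8
a_1 = 8*2^1 = 16
a_2 = 8*2^2 = 32
...
= [8, 16, 32, 64, 128]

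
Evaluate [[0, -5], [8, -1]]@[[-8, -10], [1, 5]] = C[0][0] = (0)*(-8) + (-5)*(1) = -5
C[0][1] = (0)*(-10) + (-5)*(5) = -25
C[1][0] = (8)*(-8) + (-1)*(1) = -65
C[1][1] = (8)*(-10) + (-1)*(5) = -85
= [[-5, -25], [-65, -85]]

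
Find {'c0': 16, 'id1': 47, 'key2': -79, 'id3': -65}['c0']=16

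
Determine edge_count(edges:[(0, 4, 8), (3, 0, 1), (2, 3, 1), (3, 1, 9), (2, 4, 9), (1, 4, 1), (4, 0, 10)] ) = 7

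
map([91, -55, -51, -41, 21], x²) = [8281, 3025, 2601, 1681, 441]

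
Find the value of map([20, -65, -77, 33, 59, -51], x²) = (20)²=400, (-65)²=4225, (-77)²=5929, (33)²=1089, (59)²=3481, (-51)²=2601
= [400, 4225, 5929, 1089, 3481, 2601]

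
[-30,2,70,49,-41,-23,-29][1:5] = [2, 70, 49, -41]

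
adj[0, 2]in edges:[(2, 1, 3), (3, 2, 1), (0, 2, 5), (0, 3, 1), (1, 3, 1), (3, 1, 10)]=5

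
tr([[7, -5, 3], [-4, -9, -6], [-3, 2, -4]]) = diagonal: 7 + (-9) + (-4)
= -6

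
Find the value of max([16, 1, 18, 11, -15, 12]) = 18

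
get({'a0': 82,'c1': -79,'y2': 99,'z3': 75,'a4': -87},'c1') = -79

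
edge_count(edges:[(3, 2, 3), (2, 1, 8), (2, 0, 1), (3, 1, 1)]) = 4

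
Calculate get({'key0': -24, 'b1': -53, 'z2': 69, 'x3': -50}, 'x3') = -50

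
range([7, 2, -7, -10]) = 17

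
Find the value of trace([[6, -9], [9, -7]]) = diagonal: 6 + (-7)
= -1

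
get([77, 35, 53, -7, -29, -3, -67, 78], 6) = -67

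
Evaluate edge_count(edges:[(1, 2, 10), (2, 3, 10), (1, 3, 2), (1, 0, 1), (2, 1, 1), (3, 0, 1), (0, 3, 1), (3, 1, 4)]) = 8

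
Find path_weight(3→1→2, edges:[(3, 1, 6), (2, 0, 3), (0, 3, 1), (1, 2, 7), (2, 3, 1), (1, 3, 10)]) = 13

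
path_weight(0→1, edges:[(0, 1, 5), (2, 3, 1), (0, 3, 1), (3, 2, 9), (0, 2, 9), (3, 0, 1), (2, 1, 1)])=w(0→1)=5
= 5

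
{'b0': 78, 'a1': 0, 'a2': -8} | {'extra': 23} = {'b0': 78, 'a1': 0, 'a2': -8, 'extra': 23}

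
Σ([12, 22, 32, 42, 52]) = 160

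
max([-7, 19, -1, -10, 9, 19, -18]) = 19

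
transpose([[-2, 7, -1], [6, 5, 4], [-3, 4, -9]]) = [[-2, 6, -3], [7, 5, 4], [-1, 4, -9]]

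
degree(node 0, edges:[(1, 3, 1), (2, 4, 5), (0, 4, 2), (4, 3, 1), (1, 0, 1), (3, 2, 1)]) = incident: (0,4), (1,0)
= 2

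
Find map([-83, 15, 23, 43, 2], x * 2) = -83*2=-166, 15*2=30, 23*2=46, 43*2=86, 2*2=4
= [-166, 30, 46, 86, 4]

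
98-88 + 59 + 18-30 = 57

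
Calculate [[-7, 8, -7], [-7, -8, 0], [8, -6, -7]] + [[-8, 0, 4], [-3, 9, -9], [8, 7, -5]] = [[-15, 8, -3], [-10, 1, -9], [16, 1, -12]]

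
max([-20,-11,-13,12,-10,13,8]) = 13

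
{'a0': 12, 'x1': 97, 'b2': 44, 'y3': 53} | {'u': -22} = {'a0': 12, 'x1': 97, 'b2': 44, 'y3': 53, 'u': -22}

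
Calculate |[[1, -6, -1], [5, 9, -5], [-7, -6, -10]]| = (1)*(1)*det([[9, -5], [-6, -10]]) + (-1)*(-6)*det([[5, -5], [-7, -10]]) + (1)*(-1)*det([[5, 9], [-7, -6]])
= -120 + -510 + -33
= -663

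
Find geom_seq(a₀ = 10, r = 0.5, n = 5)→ [10.0, 5.0, 2.5, 1.25, 0.625]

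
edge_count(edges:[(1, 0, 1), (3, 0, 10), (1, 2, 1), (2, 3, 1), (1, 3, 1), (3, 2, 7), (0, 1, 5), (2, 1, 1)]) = 8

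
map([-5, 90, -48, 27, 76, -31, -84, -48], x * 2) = [-10, 180, -96, 54, 152, -62, -168, -96]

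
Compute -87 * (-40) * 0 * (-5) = 0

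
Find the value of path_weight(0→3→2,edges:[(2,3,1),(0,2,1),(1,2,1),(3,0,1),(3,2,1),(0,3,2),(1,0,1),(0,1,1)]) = 3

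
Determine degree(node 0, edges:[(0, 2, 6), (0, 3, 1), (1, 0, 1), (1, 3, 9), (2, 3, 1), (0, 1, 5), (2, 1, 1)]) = 4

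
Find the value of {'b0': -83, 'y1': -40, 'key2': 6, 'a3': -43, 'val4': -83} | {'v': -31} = {'b0': -83, 'y1': -40, 'key2': 6, 'a3': -43, 'val4': -83, 'v': -31}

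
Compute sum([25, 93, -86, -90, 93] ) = 25 + 93 + (-86) + (-90) + 93
= 35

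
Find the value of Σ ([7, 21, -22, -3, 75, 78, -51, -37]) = 7 + 21 + (-22) + (-3) + 75 + 78 + (-51) + (-37)
= 68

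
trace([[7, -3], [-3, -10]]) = -3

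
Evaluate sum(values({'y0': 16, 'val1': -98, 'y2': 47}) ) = -35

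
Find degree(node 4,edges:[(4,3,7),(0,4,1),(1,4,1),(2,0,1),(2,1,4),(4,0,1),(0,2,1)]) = incident: (4,3), (0,4), (1,4), (4,0)
= 4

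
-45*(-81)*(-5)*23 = -419175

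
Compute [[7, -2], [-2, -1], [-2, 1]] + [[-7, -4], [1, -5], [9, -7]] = [[0, -6], [-1, -6], [7, -6]]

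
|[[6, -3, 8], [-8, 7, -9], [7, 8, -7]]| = (1)*(6)*det([[7, -9], [8, -7]]) + (-1)*(-3)*det([[-8, -9], [7, -7]]) + (1)*(8)*det([[-8, 7], [7, 8]])
= 138 + 357 + -904
= -409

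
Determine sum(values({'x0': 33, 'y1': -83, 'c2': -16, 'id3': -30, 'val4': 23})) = -73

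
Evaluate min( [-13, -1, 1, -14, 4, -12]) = -14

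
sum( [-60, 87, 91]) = 118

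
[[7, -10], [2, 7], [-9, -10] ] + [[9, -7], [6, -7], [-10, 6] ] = [[16, -17], [8, 0], [-19, -4]]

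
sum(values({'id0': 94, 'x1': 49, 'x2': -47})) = 96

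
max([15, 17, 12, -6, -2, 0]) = 17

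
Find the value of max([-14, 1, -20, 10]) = 10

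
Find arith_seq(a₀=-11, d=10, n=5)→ [-11, -1, 9, 19, 29]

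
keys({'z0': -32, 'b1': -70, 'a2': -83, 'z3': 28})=['z0', 'b1', 'a2', 'z3']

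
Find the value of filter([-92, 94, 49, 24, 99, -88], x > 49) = keep x where x > 49: -92✗, 94✓, 49✗, 24✗, 99✓, -88✗
= [94, 99]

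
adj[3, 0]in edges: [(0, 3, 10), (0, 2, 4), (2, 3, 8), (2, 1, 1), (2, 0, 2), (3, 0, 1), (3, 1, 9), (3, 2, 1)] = 1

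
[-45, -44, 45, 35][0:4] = [-45, -44, 45, 35]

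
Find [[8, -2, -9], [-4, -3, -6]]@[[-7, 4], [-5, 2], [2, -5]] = [[-64, 73], [31, 8]]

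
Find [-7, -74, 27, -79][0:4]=[-7, -74, 27, -79]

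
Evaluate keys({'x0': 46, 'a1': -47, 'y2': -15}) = ['x0', 'a1', 'y2']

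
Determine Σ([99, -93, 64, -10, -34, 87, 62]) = 175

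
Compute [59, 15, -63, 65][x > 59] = keep x where x > 59: 59✗, 15✗, -63✗, 65✓
= [65]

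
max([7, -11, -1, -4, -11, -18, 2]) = 7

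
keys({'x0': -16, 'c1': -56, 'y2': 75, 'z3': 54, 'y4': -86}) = ['x0', 'c1', 'y2', 'z3', 'y4']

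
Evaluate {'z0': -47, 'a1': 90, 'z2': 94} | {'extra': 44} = {'z0': -47, 'a1': 90, 'z2': 94, 'extra': 44}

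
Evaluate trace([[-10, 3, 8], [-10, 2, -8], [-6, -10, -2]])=diagonal: (-10) + 2 + (-2)
= -10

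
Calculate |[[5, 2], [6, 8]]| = 28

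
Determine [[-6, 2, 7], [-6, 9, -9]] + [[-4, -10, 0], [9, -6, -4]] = [[-10, -8, 7], [3, 3, -13]]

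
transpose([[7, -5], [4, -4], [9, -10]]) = [[7, 4, 9], [-5, -4, -10]]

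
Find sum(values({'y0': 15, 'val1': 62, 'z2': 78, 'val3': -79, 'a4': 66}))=142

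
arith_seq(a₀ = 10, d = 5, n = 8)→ a_0 = 10 + 0*5 = 10
a_1 = 10 + 1*5 = 15
a_2 = 10 + 2*5 = 20
...
= [10, 15, 20, 25, 30, 35, 40, 45]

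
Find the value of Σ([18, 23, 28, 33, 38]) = 140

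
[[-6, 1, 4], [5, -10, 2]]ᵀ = [[-6, 5], [1, -10], [4, 2]]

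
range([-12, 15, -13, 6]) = 28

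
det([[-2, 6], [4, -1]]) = (-2)*(-1) - (6)*(4)
= -22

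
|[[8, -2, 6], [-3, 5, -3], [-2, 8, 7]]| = (1)*(8)*det([[5, -3], [8, 7]]) + (-1)*(-2)*det([[-3, -3], [-2, 7]]) + (1)*(6)*det([[-3, 5], [-2, 8]])
= 472 + -54 + -84
= 334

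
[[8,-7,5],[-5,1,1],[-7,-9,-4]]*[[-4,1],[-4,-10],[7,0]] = [[31, 78], [23, -15], [36, 83]]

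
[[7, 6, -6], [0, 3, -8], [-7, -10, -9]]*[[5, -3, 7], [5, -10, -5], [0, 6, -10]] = [[65, -117, 79], [15, -78, 65], [-85, 67, 91]]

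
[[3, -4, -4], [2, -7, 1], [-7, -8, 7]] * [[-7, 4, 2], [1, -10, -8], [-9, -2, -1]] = C[0][0] = (3)*(-7) + (-4)*(1) + (-4)*(-9) = 11
C[0][1] = (3)*(4) + (-4)*(-10) + (-4)*(-2) = 60
C[0][2] = (3)*(2) + (-4)*(-8) + (-4)*(-1) = 42
C[1][0] = (2)*(-7) + (-7)*(1) + (1)*(-9) = -30
C[1][1] = (2)*(4) + (-7)*(-10) + (1)*(-2) = 76
C[1][2] = (2)*(2) + (-7)*(-8) + (1)*(-1) = 59
... (3 more cells)
= [[11, 60, 42], [-30, 76, 59], [-22, 38, 43]]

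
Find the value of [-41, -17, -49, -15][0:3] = [-41, -17, -49]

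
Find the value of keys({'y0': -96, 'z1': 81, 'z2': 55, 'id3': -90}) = ['y0', 'z1', 'z2', 'id3']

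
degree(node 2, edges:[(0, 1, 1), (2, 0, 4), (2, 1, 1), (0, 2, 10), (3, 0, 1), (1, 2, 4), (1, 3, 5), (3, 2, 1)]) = 5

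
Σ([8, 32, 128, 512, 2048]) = 8 + 32 + 128 + 512 + 2048
= 2728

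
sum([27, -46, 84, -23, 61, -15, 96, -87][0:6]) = slice → [27, -46, 84, -23, 61, -15]
27 + (-46) + 84 + (-23) + 61 + (-15)
= 88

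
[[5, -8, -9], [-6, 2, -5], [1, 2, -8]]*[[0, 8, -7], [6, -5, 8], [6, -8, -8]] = C[0][0] = (5)*(0) + (-8)*(6) + (-9)*(6) = -102
C[0][1] = (5)*(8) + (-8)*(-5) + (-9)*(-8) = 152
C[0][2] = (5)*(-7) + (-8)*(8) + (-9)*(-8) = -27
C[1][0] = (-6)*(0) + (2)*(6) + (-5)*(6) = -18
C[1][1] = (-6)*(8) + (2)*(-5) + (-5)*(-8) = -18
C[1][2] = (-6)*(-7) + (2)*(8) + (-5)*(-8) = 98
... (3 more cells)
= [[-102, 152, -27], [-18, -18, 98], [-36, 62, 73]]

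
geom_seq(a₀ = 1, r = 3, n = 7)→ [1, 3, 9, 27, 81, 243, 729]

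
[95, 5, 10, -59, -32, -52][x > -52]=keep x where x > -52: 95✓, 5✓, 10✓, -59✗, -32✓, -52✗
= [95, 5, 10, -32]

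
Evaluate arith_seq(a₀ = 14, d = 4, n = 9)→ a_0 = 14 + 0*4 = 14
a_1 = 14 + 1*4 = 18
a_2 = 14 + 2*4 = 22
...
= [14, 18, 22, 26, 30, 34, 38, 42, 46]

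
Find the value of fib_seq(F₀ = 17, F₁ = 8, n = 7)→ F_2 = F_1 + F_0 = 25
F_3 = F_2 + F_1 = 33
F_4 = F_3 + F_2 = 58
...
= [17, 8, 25, 33, 58, 91, 149]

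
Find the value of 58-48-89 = -79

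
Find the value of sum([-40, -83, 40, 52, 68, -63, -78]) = (-40) + (-83) + 40 + 52 + 68 + (-63) + (-78)
= -104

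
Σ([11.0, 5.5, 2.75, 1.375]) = 11.0 + 5.5 + 2.75 + 1.375
= 20.625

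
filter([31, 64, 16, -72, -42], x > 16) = keep x where x > 16: 31✓, 64✓, 16✗, -72✗, -42✗
= [31, 64]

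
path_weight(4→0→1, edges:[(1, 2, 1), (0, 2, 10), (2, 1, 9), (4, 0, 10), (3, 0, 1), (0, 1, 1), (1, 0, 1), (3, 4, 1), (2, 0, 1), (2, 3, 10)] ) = 11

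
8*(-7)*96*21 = -112896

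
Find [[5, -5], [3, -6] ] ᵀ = [[5, 3], [-5, -6]]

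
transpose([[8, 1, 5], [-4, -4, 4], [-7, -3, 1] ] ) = [[8, -4, -7], [1, -4, -3], [5, 4, 1]]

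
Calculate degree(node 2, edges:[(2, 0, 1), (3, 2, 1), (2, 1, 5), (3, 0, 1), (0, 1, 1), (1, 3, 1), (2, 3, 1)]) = incident: (2,0), (3,2), (2,1), (2,3)
= 4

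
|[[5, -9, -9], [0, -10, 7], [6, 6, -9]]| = (1)*(5)*det([[-10, 7], [6, -9]]) + (-1)*(-9)*det([[0, 7], [6, -9]]) + (1)*(-9)*det([[0, -10], [6, 6]])
= 240 + -378 + -540
= -678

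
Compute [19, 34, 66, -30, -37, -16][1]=34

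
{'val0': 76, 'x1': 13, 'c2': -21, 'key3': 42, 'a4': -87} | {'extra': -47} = {'val0': 76, 'x1': 13, 'c2': -21, 'key3': 42, 'a4': -87, 'extra': -47}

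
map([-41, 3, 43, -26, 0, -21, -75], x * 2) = [-82, 6, 86, -52, 0, -42, -150]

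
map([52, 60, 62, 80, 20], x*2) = 52*2=104, 60*2=120, 62*2=124, 80*2=160, 20*2=40
= [104, 120, 124, 160, 40]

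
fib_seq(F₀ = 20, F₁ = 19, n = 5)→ F_2 = F_1 + F_0 = 39
F_3 = F_2 + F_1 = 58
F_4 = F_3 + F_2 = 97
= [20, 19, 39, 58, 97]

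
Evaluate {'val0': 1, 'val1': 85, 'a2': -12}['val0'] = 1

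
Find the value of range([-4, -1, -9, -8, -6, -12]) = 11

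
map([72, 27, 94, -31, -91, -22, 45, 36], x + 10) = [82, 37, 104, -21, -81, -12, 55, 46]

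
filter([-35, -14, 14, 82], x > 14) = keep x where x > 14: -35✗, -14✗, 14✗, 82✓
= [82]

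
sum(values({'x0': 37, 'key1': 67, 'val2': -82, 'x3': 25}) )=47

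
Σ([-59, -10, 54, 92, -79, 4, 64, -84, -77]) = (-59) + (-10) + 54 + 92 + (-79) + 4 + 64 + (-84) + (-77)
= -95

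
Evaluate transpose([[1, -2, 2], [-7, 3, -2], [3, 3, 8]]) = [[1, -7, 3], [-2, 3, 3], [2, -2, 8]]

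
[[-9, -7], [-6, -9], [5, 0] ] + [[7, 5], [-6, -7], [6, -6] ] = [[-2, -2], [-12, -16], [11, -6]]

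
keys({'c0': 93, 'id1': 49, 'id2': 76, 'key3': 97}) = ['c0', 'id1', 'id2', 'key3']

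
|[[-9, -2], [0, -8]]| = 72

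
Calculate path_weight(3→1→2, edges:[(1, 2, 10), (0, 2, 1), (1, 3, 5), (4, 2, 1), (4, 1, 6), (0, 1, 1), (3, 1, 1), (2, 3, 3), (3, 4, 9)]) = w(3→1)=1 + w(1→2)=10
= 11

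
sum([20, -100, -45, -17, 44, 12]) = 20 + (-100) + (-45) + (-17) + 44 + 12
= -86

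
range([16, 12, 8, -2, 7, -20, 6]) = 36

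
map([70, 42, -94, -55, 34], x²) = [4900, 1764, 8836, 3025, 1156]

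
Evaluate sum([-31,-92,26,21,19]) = (-31) + (-92) + 26 + 21 + 19
= -57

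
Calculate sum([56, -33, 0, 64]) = 87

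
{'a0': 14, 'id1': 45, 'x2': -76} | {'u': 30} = {'a0': 14, 'id1': 45, 'x2': -76, 'u': 30}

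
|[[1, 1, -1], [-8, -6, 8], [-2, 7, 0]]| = -4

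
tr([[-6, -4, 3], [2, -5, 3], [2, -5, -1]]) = diagonal: (-6) + (-5) + (-1)
= -12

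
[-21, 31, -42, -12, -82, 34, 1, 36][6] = 1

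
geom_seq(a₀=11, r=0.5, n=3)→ [11.0, 5.5, 2.75]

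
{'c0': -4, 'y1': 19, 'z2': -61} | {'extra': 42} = {'c0': -4, 'y1': 19, 'z2': -61, 'extra': 42}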